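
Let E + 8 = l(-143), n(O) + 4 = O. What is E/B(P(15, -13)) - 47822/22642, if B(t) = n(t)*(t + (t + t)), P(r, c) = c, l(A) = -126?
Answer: -17370007/7505823 ≈ -2.3142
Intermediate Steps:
n(O) = -4 + O
E = -134 (E = -8 - 126 = -134)
B(t) = 3*t*(-4 + t) (B(t) = (-4 + t)*(t + (t + t)) = (-4 + t)*(t + 2*t) = (-4 + t)*(3*t) = 3*t*(-4 + t))
E/B(P(15, -13)) - 47822/22642 = -134*(-1/(39*(-4 - 13))) - 47822/22642 = -134/(3*(-13)*(-17)) - 47822*1/22642 = -134/663 - 23911/11321 = -17370007/7505823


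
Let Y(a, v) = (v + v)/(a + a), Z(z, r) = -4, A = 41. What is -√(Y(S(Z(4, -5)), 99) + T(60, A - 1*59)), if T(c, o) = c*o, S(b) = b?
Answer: -3*I*√491/2 ≈ -33.238*I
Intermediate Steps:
Y(a, v) = v/a (Y(a, v) = (2*v)/((2*a)) = (2*v)*(1/(2*a)) = v/a)
-√(Y(S(Z(4, -5)), 99) + T(60, A - 1*59)) = -√(99/(-4) + 60*(41 - 1*59)) = -√(99*(-¼) + 60*(41 - 59)) = -√(-99/4 + 60*(-18)) = -√(-99/4 - 1080) = -√(-4419/4) = -3*I*√491/2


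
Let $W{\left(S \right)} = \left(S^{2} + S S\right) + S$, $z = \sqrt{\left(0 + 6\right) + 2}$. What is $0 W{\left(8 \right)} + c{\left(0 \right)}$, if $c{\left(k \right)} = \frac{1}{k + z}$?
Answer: $\frac{\sqrt{2}}{4} \approx 0.35355$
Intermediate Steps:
$z = 2 \sqrt{2}$ ($z = \sqrt{6 + 2} = \sqrt{8} = 2 \sqrt{2} \approx 2.8284$)
$W{\left(S \right)} = S + 2 S^{2}$ ($W{\left(S \right)} = \left(S^{2} + S^{2}\right) + S = 2 S^{2} + S = S + 2 S^{2}$)
$c{\left(k \right)} = \frac{1}{k + 2 \sqrt{2}}$
$0 W{\left(8 \right)} + c{\left(0 \right)} = 0 \cdot 8 \left(1 + 2 \cdot 8\right) + \frac{1}{0 + 2 \sqrt{2}} = 0 \cdot 8 \left(1 + 16\right) + \frac{1}{2 \sqrt{2}} = 0 \cdot 8 \cdot 17 + \frac{\sqrt{2}}{4} = 0 \cdot 136 + \frac{\sqrt{2}}{4} = 0 + \frac{\sqrt{2}}{4} = \frac{\sqrt{2}}{4}$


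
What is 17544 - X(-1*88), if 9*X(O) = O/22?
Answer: 157900/9 ≈ 17544.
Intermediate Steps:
X(O) = O/198 (X(O) = (O/22)/9 = O/198)
17544 - X(-1*88) = 17544 - (-1*88)/198 = 17544 - (-88)/198 = 17544 - 1*(-4/9) = 17544 + 4/9 = 157900/9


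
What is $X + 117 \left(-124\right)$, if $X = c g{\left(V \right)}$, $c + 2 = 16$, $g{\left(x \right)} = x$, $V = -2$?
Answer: $-14536$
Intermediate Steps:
$c = 14$ ($c = -2 + 16 = 14$)
$X = -28$ ($X = 14 \left(-2\right) = -28$)
$X + 117 \left(-124\right) = -28 + 117 \left(-124\right) = -28 - 14508 = -14536$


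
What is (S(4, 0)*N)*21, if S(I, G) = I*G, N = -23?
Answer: 0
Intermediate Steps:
S(I, G) = G*I
(S(4, 0)*N)*21 = ((0*4)*(-23))*21 = (0*(-23))*21 = 0*21 = 0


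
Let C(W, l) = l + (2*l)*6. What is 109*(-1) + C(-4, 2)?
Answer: -83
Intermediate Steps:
C(W, l) = 13*l (C(W, l) = l + 12*l = 13*l)
109*(-1) + C(-4, 2) = 109*(-1) + 13*2 = -109 + 26 = -83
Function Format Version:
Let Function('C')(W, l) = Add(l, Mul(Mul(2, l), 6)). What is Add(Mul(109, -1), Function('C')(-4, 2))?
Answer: -83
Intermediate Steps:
Function('C')(W, l) = Mul(13, l) (Function('C')(W, l) = Add(l, Mul(12, l)) = Mul(13, l))
Add(Mul(109, -1), Function('C')(-4, 2)) = Add(Mul(109, -1), Mul(13, 2)) = Add(-109, 26) = -83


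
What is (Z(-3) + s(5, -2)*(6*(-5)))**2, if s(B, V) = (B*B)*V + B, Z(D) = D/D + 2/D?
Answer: 16410601/9 ≈ 1.8234e+6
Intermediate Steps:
Z(D) = 1 + 2/D
s(B, V) = B + V*B**2 (s(B, V) = B**2*V + B = V*B**2 + B = B + V*B**2)
(Z(-3) + s(5, -2)*(6*(-5)))**2 = ((2 - 3)/(-3) + (5*(1 + 5*(-2)))*(6*(-5)))**2 = (-1/3*(-1) + (5*(1 - 10))*(-30))**2 = (1/3 + (5*(-9))*(-30))**2 = (1/3 - 45*(-30))**2 = (1/3 + 1350)**2 = (4051/3)**2 = 16410601/9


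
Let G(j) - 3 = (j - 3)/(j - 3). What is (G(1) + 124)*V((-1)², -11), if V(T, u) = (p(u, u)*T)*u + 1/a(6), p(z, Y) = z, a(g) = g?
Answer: 46528/3 ≈ 15509.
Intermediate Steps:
G(j) = 4 (G(j) = 3 + (j - 3)/(j - 3) = 3 + (-3 + j)/(-3 + j) = 3 + 1 = 4)
V(T, u) = ⅙ + T*u² (V(T, u) = (u*T)*u + 1/6 = (T*u)*u + ⅙ = T*u² + ⅙ = ⅙ + T*u²)
(G(1) + 124)*V((-1)², -11) = (4 + 124)*(⅙ + (-1)²*(-11)²) = 128*(⅙ + 1*121) = 128*(⅙ + 121) = 128*(727/6) = 46528/3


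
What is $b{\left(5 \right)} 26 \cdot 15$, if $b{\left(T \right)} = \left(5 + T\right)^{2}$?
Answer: $39000$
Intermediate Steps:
$b{\left(5 \right)} 26 \cdot 15 = \left(5 + 5\right)^{2} \cdot 26 \cdot 15 = 10^{2} \cdot 26 \cdot 15 = 100 \cdot 26 \cdot 15 = 2600 \cdot 15 = 39000$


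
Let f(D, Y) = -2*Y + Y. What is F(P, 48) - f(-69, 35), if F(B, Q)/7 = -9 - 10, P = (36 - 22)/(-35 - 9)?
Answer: -98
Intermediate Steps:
f(D, Y) = -Y
P = -7/22 (P = 14/(-44) = 14*(-1/44) = -7/22 ≈ -0.31818)
F(B, Q) = -133 (F(B, Q) = 7*(-9 - 10) = 7*(-19) = -133)
F(P, 48) - f(-69, 35) = -133 - (-1)*35 = -133 - 1*(-35) = -133 + 35 = -98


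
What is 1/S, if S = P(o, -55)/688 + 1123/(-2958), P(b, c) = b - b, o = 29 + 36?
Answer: -2958/1123 ≈ -2.6340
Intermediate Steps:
o = 65
P(b, c) = 0
S = -1123/2958 (S = 0/688 + 1123/(-2958) = 0*(1/688) + 1123*(-1/2958) = 0 - 1123/2958 = -1123/2958 ≈ -0.37965)
1/S = 1/(-1123/2958) = -2958/1123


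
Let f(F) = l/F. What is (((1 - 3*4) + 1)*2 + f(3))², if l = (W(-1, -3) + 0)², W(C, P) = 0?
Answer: 400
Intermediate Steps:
l = 0 (l = (0 + 0)² = 0² = 0)
f(F) = 0 (f(F) = 0/F = 0)
(((1 - 3*4) + 1)*2 + f(3))² = (((1 - 3*4) + 1)*2 + 0)² = (((1 - 12) + 1)*2 + 0)² = ((-11 + 1)*2 + 0)² = (-10*2 + 0)² = (-20 + 0)² = (-20)² = 400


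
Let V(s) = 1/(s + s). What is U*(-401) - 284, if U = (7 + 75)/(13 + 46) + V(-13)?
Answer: -1266929/1534 ≈ -825.90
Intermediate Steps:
V(s) = 1/(2*s)
U = 2073/1534 (U = (7 + 75)/(13 + 46) + (1/2)/(-13) = 82/59 + (1/2)*(-1/13) = 82*(1/59) - 1/26 = 82/59 - 1/26 = 2073/1534 ≈ 1.3514)
U*(-401) - 284 = (2073/1534)*(-401) - 284 = -831273/1534 - 284 = -1266929/1534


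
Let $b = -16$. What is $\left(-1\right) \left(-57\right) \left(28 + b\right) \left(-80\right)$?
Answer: $-54720$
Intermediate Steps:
$\left(-1\right) \left(-57\right) \left(28 + b\right) \left(-80\right) = \left(-1\right) \left(-57\right) \left(28 - 16\right) \left(-80\right) = 57 \cdot 12 \left(-80\right) = 684 \left(-80\right) = -54720$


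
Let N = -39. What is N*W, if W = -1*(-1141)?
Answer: -44499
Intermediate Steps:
W = 1141
N*W = -39*1141 = -44499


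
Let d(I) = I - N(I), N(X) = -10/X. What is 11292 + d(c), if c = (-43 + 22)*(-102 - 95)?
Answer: 63829783/4137 ≈ 15429.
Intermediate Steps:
c = 4137 (c = -21*(-197) = 4137)
d(I) = I + 10/I (d(I) = I - (-10)/I = I + 10/I)
11292 + d(c) = 11292 + (4137 + 10/4137) = 11292 + 17114779/4137 = 63829783/4137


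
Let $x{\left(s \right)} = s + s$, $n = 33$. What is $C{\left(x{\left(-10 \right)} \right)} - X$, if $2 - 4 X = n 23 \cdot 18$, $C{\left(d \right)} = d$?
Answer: $3395$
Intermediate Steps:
$x{\left(s \right)} = 2 s$
$X = -3415$ ($X = \frac{1}{2} - \frac{33 \cdot 23 \cdot 18}{4} = \frac{1}{2} - \frac{759 \cdot 18}{4} = \frac{1}{2} - \frac{6831}{2} = -3415$)
$C{\left(x{\left(-10 \right)} \right)} - X = 2 \left(-10\right) - -3415 = -20 + 3415 = 3395$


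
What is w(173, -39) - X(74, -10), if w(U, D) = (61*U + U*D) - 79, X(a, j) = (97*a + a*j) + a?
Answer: -2785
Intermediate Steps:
X(a, j) = 98*a + a*j
w(U, D) = -79 + 61*U + D*U (w(U, D) = (61*U + D*U) - 79 = -79 + 61*U + D*U)
w(173, -39) - X(74, -10) = (-79 + 61*173 - 39*173) - 74*(98 - 10) = (-79 + 10553 - 6747) - 74*88 = 3727 - 1*6512 = 3727 - 6512 = -2785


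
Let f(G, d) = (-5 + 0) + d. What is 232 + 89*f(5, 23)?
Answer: 1834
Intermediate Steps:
f(G, d) = -5 + d
232 + 89*f(5, 23) = 232 + 89*(-5 + 23) = 232 + 89*18 = 232 + 1602 = 1834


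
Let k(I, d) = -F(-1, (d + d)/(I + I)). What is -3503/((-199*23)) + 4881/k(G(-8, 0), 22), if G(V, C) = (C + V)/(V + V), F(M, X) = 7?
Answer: -22315816/32039 ≈ -696.52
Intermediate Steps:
G(V, C) = (C + V)/(2*V) (G(V, C) = (C + V)/((2*V)) = (C + V)*(1/(2*V)) = (C + V)/(2*V))
k(I, d) = -7 (k(I, d) = -1*7 = -7)
-3503/((-199*23)) + 4881/k(G(-8, 0), 22) = -3503/((-199*23)) + 4881/(-7) = -3503/(-4577) + 4881*(-⅐) = -3503*(-1/4577) - 4881/7 = 3503/4577 - 4881/7 = -22315816/32039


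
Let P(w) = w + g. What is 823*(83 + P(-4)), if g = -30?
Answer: 40327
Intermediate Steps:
P(w) = -30 + w (P(w) = w - 30 = -30 + w)
823*(83 + P(-4)) = 823*(83 + (-30 - 4)) = 823*(83 - 34) = 823*49 = 40327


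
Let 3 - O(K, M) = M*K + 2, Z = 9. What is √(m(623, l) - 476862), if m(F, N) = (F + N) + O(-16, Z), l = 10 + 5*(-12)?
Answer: 4*I*√29759 ≈ 690.03*I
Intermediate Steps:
l = -50 (l = 10 - 60 = -50)
O(K, M) = 1 - K*M (O(K, M) = 3 - (M*K + 2) = 3 - (K*M + 2) = 3 - (2 + K*M) = 3 + (-2 - K*M) = 1 - K*M)
m(F, N) = 145 + F + N (m(F, N) = (F + N) + (1 - 1*(-16)*9) = (F + N) + (1 + 144) = (F + N) + 145 = 145 + F + N)
√(m(623, l) - 476862) = √((145 + 623 - 50) - 476862) = √(718 - 476862) = √(-476144) = 4*I*√29759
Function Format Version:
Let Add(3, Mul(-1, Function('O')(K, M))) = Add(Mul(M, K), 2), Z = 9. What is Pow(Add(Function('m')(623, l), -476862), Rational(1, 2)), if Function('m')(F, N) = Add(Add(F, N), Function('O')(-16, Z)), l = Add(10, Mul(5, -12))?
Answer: Mul(4, I, Pow(29759, Rational(1, 2))) ≈ Mul(690.03, I)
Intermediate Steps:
l = -50 (l = Add(10, -60) = -50)
Function('O')(K, M) = Add(1, Mul(-1, K, M)) (Function('O')(K, M) = Add(3, Mul(-1, Add(Mul(M, K), 2))) = Add(3, Mul(-1, Add(Mul(K, M), 2))) = Add(3, Mul(-1, Add(2, Mul(K, M)))) = Add(3, Add(-2, Mul(-1, K, M))) = Add(1, Mul(-1, K, M)))
Function('m')(F, N) = Add(145, F, N) (Function('m')(F, N) = Add(Add(F, N), Add(1, Mul(-1, -16, 9))) = Add(Add(F, N), Add(1, 144)) = Add(Add(F, N), 145) = Add(145, F, N))
Pow(Add(Function('m')(623, l), -476862), Rational(1, 2)) = Pow(Add(Add(145, 623, -50), -476862), Rational(1, 2)) = Pow(Add(718, -476862), Rational(1, 2)) = Pow(-476144, Rational(1, 2)) = Mul(4, I, Pow(29759, Rational(1, 2)))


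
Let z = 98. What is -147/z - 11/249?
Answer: -769/498 ≈ -1.5442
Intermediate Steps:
-147/z - 11/249 = -147/98 - 11/249 = -147*1/98 - 11*1/249 = -3/2 - 11/249 = -769/498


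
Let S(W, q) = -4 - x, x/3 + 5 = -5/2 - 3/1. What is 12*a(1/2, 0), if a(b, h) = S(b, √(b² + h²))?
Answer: 330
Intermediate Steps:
x = -63/2 (x = -15 + 3*(-5/2 - 3/1) = -15 + 3*(-5*½ - 3*1) = -15 + 3*(-5/2 - 3) = -15 + 3*(-11/2) = -15 - 33/2 = -63/2 ≈ -31.500)
S(W, q) = 55/2 (S(W, q) = -4 - 1*(-63/2) = -4 + 63/2 = 55/2)
a(b, h) = 55/2
12*a(1/2, 0) = 12*(55/2) = 330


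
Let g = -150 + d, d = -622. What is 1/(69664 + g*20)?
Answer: 1/54224 ≈ 1.8442e-5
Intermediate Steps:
g = -772 (g = -150 - 622 = -772)
1/(69664 + g*20) = 1/(69664 - 772*20) = 1/(69664 - 15440) = 1/54224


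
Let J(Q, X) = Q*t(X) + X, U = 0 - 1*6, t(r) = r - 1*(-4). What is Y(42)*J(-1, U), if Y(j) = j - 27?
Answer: -60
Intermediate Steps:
t(r) = 4 + r (t(r) = r + 4 = 4 + r)
Y(j) = -27 + j
U = -6 (U = 0 - 6 = -6)
J(Q, X) = X + Q*(4 + X) (J(Q, X) = Q*(4 + X) + X = X + Q*(4 + X))
Y(42)*J(-1, U) = (-27 + 42)*(-6 - (4 - 6)) = 15*(-6 - 1*(-2)) = 15*(-6 + 2) = 15*(-4) = -60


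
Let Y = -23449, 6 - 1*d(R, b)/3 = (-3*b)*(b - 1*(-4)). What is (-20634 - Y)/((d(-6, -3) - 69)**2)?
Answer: 2815/6084 ≈ 0.46269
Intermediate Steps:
d(R, b) = 18 + 9*b*(4 + b) (d(R, b) = 18 - 3*(-3*b)*(b - 1*(-4)) = 18 - 3*(-3*b)*(b + 4) = 18 - 3*(-3*b)*(4 + b) = 18 - (-9)*b*(4 + b) = 18 + 9*b*(4 + b))
(-20634 - Y)/((d(-6, -3) - 69)**2) = (-20634 - 1*(-23449))/(((18 + 9*(-3)**2 + 36*(-3)) - 69)**2) = (-20634 + 23449)/(((18 + 9*9 - 108) - 69)**2) = 2815/(((18 + 81 - 108) - 69)**2) = 2815/((-9 - 69)**2) = 2815/((-78)**2) = 2815/6084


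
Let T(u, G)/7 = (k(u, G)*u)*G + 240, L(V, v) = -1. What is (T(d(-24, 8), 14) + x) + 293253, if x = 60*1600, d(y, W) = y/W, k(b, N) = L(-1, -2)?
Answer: 391227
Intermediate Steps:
k(b, N) = -1
T(u, G) = 1680 - 7*G*u (T(u, G) = 7*((-u)*G + 240) = 7*(-G*u + 240) = 7*(240 - G*u) = 1680 - 7*G*u)
x = 96000
(T(d(-24, 8), 14) + x) + 293253 = ((1680 - 7*14*(-24/8)) + 96000) + 293253 = ((1680 - 7*14*(-24*⅛)) + 96000) + 293253 = ((1680 - 7*14*(-3)) + 96000) + 293253 = ((1680 + 294) + 96000) + 293253 = (1974 + 96000) + 293253 = 97974 + 293253 = 391227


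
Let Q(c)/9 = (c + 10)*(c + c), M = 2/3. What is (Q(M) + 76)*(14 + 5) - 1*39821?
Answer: -35945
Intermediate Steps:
M = 2/3 (M = 2*(1/3) = 2/3 ≈ 0.66667)
Q(c) = 18*c*(10 + c) (Q(c) = 9*((c + 10)*(c + c)) = 9*((10 + c)*(2*c)) = 9*(2*c*(10 + c)) = 18*c*(10 + c))
(Q(M) + 76)*(14 + 5) - 1*39821 = (18*(2/3)*(10 + 2/3) + 76)*(14 + 5) - 1*39821 = (18*(2/3)*(32/3) + 76)*19 - 39821 = (128 + 76)*19 - 39821 = 204*19 - 39821 = 3876 - 39821 = -35945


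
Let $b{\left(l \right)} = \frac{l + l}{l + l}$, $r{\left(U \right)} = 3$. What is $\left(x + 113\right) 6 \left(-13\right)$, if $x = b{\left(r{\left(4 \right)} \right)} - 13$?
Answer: $-7878$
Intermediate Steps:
$b{\left(l \right)} = 1$ ($b{\left(l \right)} = \frac{2 l}{2 l} = 2 l \frac{1}{2 l} = 1$)
$x = -12$ ($x = 1 - 13 = -12$)
$\left(x + 113\right) 6 \left(-13\right) = \left(-12 + 113\right) 6 \left(-13\right) = 101 \left(-78\right) = -7878$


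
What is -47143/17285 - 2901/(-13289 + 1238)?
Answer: -172658836/69433845 ≈ -2.4867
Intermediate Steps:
-47143/17285 - 2901/(-13289 + 1238) = -47143*1/17285 - 2901/(-12051) = -47143/17285 - 2901*(-1/12051) = -47143/17285 + 967/4017 = -172658836/69433845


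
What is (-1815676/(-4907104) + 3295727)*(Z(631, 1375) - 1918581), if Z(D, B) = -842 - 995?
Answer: -3882239482389334839/613388 ≈ -6.3292e+12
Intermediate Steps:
Z(D, B) = -1837
(-1815676/(-4907104) + 3295727)*(Z(631, 1375) - 1918581) = (-1815676/(-4907104) + 3295727)*(-1837 - 1918581) = (-1815676*(-1/4907104) + 3295727)*(-1920418) = (453919/1226776 + 3295727)*(-1920418) = (4043119240071/1226776)*(-1920418) = -3882239482389334839/613388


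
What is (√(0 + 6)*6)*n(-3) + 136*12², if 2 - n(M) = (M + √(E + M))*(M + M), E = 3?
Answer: 19584 - 96*√6 ≈ 19349.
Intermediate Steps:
n(M) = 2 - 2*M*(M + √(3 + M)) (n(M) = 2 - (M + √(3 + M))*(M + M) = 2 - (M + √(3 + M))*2*M = 2 - 2*M*(M + √(3 + M)))
(√(0 + 6)*6)*n(-3) + 136*12² = (√(0 + 6)*6)*(2 - 2*(-3)² - 2*(-3)*√(3 - 3)) + 136*12² = (√6*6)*(2 - 2*9 - 2*(-3)*√0) + 136*144 = (6*√6)*(2 - 18 - 2*(-3)*0) + 19584 = (6*√6)*(2 - 18 + 0) + 19584 = (6*√6)*(-16) + 19584 = -96*√6 + 19584 = 19584 - 96*√6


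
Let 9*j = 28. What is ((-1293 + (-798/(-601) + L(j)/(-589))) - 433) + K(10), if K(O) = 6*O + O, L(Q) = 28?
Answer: -585752590/353989 ≈ -1654.7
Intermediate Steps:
j = 28/9 (j = (1/9)*28 = 28/9 ≈ 3.1111)
K(O) = 7*O
((-1293 + (-798/(-601) + L(j)/(-589))) - 433) + K(10) = ((-1293 + (-798/(-601) + 28/(-589))) - 433) + 7*10 = ((-1293 + (-798*(-1/601) + 28*(-1/589))) - 433) + 70 = ((-1293 + (798/601 - 28/589)) - 433) + 70 = ((-1293 + 453194/353989) - 433) + 70 = (-457254583/353989 - 433) + 70 = -610531820/353989 + 70 = -585752590/353989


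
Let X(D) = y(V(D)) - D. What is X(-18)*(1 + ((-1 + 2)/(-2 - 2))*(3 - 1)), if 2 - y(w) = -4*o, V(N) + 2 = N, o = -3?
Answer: 4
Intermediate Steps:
V(N) = -2 + N
y(w) = -10 (y(w) = 2 - (-4)*(-3) = 2 - 1*12 = 2 - 12 = -10)
X(D) = -10 - D
X(-18)*(1 + ((-1 + 2)/(-2 - 2))*(3 - 1)) = (-10 - 1*(-18))*(1 + ((-1 + 2)/(-2 - 2))*(3 - 1)) = (-10 + 18)*(1 + (1/(-4))*2) = 8*(1 + (1*(-1/4))*2) = 8*(1 - 1/4*2) = 8*(1 - 1/2) = 8*(1/2) = 4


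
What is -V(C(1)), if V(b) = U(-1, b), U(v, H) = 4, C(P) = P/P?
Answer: -4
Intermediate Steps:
C(P) = 1
V(b) = 4
-V(C(1)) = -1*4 = -4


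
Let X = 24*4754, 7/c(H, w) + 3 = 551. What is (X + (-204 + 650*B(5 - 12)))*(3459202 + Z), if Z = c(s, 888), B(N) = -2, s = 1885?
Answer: 53358550804044/137 ≈ 3.8948e+11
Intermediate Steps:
c(H, w) = 7/548 (c(H, w) = 7/(-3 + 551) = 7/548)
Z = 7/548 ≈ 0.012774
X = 114096
(X + (-204 + 650*B(5 - 12)))*(3459202 + Z) = (114096 + (-204 + 650*(-2)))*(3459202 + 7/548) = (114096 + (-204 - 1300))*(1895642703/548) = (114096 - 1504)*(1895642703/548) = 112592*(1895642703/548) = 53358550804044/137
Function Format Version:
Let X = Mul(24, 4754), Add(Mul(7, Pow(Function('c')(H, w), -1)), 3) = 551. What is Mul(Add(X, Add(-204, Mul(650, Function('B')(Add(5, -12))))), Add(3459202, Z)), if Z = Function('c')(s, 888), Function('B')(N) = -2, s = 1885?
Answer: Rational(53358550804044, 137) ≈ 3.8948e+11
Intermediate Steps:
Function('c')(H, w) = Rational(7, 548) (Function('c')(H, w) = Mul(7, Pow(Add(-3, 551), -1)) = Mul(7, Pow(548, -1)) = Mul(7, Rational(1, 548)) = Rational(7, 548))
Z = Rational(7, 548) ≈ 0.012774
X = 114096
Mul(Add(X, Add(-204, Mul(650, Function('B')(Add(5, -12))))), Add(3459202, Z)) = Mul(Add(114096, Add(-204, Mul(650, -2))), Add(3459202, Rational(7, 548))) = Mul(Add(114096, Add(-204, -1300)), Rational(1895642703, 548)) = Mul(Add(114096, -1504), Rational(1895642703, 548)) = Mul(112592, Rational(1895642703, 548)) = Rational(53358550804044, 137)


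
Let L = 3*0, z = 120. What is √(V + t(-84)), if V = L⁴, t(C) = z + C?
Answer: 6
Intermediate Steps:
L = 0
t(C) = 120 + C
V = 0 (V = 0⁴ = 0)
√(V + t(-84)) = √(0 + (120 - 84)) = √(0 + 36) = √36 = 6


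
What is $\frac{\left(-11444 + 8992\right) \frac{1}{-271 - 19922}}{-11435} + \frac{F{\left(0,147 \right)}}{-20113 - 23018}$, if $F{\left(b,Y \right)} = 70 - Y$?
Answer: $\frac{535578131}{301795390185} \approx 0.0017746$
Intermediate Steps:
$\frac{\left(-11444 + 8992\right) \frac{1}{-271 - 19922}}{-11435} + \frac{F{\left(0,147 \right)}}{-20113 - 23018} = \frac{\left(-11444 + 8992\right) \frac{1}{-271 - 19922}}{-11435} + \frac{70 - 147}{-20113 - 23018} = - \frac{2452}{-20193} \left(- \frac{1}{11435}\right) + \frac{70 - 147}{-43131} = \left(-2452\right) \left(- \frac{1}{20193}\right) \left(- \frac{1}{11435}\right) - - \frac{7}{3921} = \frac{2452}{20193} \left(- \frac{1}{11435}\right) + \frac{7}{3921} = - \frac{2452}{230906955} + \frac{7}{3921} = \frac{535578131}{301795390185}$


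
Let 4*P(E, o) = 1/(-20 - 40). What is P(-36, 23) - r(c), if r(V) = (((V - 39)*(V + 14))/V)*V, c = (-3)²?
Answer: 165599/240 ≈ 690.00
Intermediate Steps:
P(E, o) = -1/240 (P(E, o) = 1/(4*(-20 - 40)) = (¼)/(-60) = (¼)*(-1/60) = -1/240)
c = 9
r(V) = (-39 + V)*(14 + V) (r(V) = (((-39 + V)*(14 + V))/V)*V = ((-39 + V)*(14 + V)/V)*V = (-39 + V)*(14 + V))
P(-36, 23) - r(c) = -1/240 - (-546 + 9² - 25*9) = -1/240 - (-546 + 81 - 225) = -1/240 - 1*(-690) = -1/240 + 690 = 165599/240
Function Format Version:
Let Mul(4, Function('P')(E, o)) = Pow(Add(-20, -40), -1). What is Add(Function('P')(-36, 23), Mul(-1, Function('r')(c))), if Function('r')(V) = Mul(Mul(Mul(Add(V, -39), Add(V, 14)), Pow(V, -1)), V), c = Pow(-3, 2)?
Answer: Rational(165599, 240) ≈ 690.00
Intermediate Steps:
Function('P')(E, o) = Rational(-1, 240) (Function('P')(E, o) = Mul(Rational(1, 4), Pow(Add(-20, -40), -1)) = Mul(Rational(1, 4), Pow(-60, -1)) = Mul(Rational(1, 4), Rational(-1, 60)) = Rational(-1, 240))
c = 9
Function('r')(V) = Mul(Add(-39, V), Add(14, V)) (Function('r')(V) = Mul(Mul(Mul(Add(-39, V), Add(14, V)), Pow(V, -1)), V) = Mul(Mul(Pow(V, -1), Add(-39, V), Add(14, V)), V) = Mul(Add(-39, V), Add(14, V)))
Add(Function('P')(-36, 23), Mul(-1, Function('r')(c))) = Add(Rational(-1, 240), Mul(-1, Add(-546, Pow(9, 2), Mul(-25, 9)))) = Add(Rational(-1, 240), Mul(-1, Add(-546, 81, -225))) = Add(Rational(-1, 240), Mul(-1, -690)) = Add(Rational(-1, 240), 690) = Rational(165599, 240)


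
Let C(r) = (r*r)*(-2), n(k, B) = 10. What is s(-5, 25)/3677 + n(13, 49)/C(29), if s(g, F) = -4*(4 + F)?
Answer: -115941/3092357 ≈ -0.037493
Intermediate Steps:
s(g, F) = -16 - 4*F
C(r) = -2*r**2 (C(r) = r**2*(-2) = -2*r**2)
s(-5, 25)/3677 + n(13, 49)/C(29) = (-16 - 4*25)/3677 + 10/((-2*29**2)) = (-16 - 100)*(1/3677) + 10/((-2*841)) = -116*1/3677 + 10/(-1682) = -116/3677 + 10*(-1/1682) = -116/3677 - 5/841 = -115941/3092357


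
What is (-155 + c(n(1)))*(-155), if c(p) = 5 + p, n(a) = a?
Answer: 23095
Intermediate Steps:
(-155 + c(n(1)))*(-155) = (-155 + (5 + 1))*(-155) = (-155 + 6)*(-155) = -149*(-155) = 23095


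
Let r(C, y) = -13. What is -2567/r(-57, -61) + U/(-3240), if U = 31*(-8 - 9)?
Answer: 8323931/42120 ≈ 197.62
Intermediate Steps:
U = -527 (U = 31*(-17) = -527)
-2567/r(-57, -61) + U/(-3240) = -2567/(-13) - 527/(-3240) = -2567*(-1/13) - 527*(-1/3240) = 2567/13 + 527/3240 = 8323931/42120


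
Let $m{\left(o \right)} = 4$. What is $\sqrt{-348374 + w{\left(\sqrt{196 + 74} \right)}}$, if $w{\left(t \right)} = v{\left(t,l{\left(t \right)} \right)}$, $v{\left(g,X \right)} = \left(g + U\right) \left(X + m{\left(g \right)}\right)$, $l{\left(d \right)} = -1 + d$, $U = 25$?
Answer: $\sqrt{-348029 + 84 \sqrt{30}} \approx 589.55 i$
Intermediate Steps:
$v{\left(g,X \right)} = \left(4 + X\right) \left(25 + g\right)$ ($v{\left(g,X \right)} = \left(g + 25\right) \left(X + 4\right) = \left(25 + g\right) \left(4 + X\right) = \left(4 + X\right) \left(25 + g\right)$)
$w{\left(t \right)} = 75 + 29 t + t \left(-1 + t\right)$ ($w{\left(t \right)} = 100 + 4 t + 25 \left(-1 + t\right) + \left(-1 + t\right) t = 100 + 4 t + \left(-25 + 25 t\right) + t \left(-1 + t\right) = 75 + 29 t + t \left(-1 + t\right)$)
$\sqrt{-348374 + w{\left(\sqrt{196 + 74} \right)}} = \sqrt{-348374 + \left(75 + \left(\sqrt{196 + 74}\right)^{2} + 28 \sqrt{196 + 74}\right)} = \sqrt{-348374 + \left(75 + \left(\sqrt{270}\right)^{2} + 28 \sqrt{270}\right)} = \sqrt{-348374 + \left(75 + \left(3 \sqrt{30}\right)^{2} + 28 \cdot 3 \sqrt{30}\right)} = \sqrt{-348374 + \left(75 + 270 + 84 \sqrt{30}\right)} = \sqrt{-348374 + \left(345 + 84 \sqrt{30}\right)} = \sqrt{-348029 + 84 \sqrt{30}}$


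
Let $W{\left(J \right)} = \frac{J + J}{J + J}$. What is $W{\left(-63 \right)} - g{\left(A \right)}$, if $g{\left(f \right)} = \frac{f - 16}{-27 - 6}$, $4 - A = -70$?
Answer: $\frac{91}{33} \approx 2.7576$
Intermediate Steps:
$A = 74$ ($A = 4 - -70 = 4 + 70 = 74$)
$W{\left(J \right)} = 1$ ($W{\left(J \right)} = \frac{2 J}{2 J} = 2 J \frac{1}{2 J} = 1$)
$g{\left(f \right)} = \frac{16}{33} - \frac{f}{33}$ ($g{\left(f \right)} = \frac{-16 + f}{-33} = \left(-16 + f\right) \left(- \frac{1}{33}\right) = \frac{16}{33} - \frac{f}{33}$)
$W{\left(-63 \right)} - g{\left(A \right)} = 1 - \left(\frac{16}{33} - \frac{74}{33}\right) = 1 - - \frac{58}{33} = 1 + \frac{58}{33} = \frac{91}{33}$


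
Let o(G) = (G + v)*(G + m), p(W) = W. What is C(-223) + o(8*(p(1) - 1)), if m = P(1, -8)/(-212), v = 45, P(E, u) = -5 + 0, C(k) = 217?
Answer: 46229/212 ≈ 218.06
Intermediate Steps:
P(E, u) = -5
m = 5/212 (m = -5/(-212) = -5*(-1/212) = 5/212 ≈ 0.023585)
o(G) = (45 + G)*(5/212 + G) (o(G) = (G + 45)*(G + 5/212) = (45 + G)*(5/212 + G))
C(-223) + o(8*(p(1) - 1)) = 217 + (225/212 + (8*(1 - 1))**2 + 9545*(8*(1 - 1))/212) = 217 + (225/212 + (8*0)**2 + 9545*(8*0)/212) = 217 + (225/212 + 0**2 + (9545/212)*0) = 217 + (225/212 + 0 + 0) = 217 + 225/212 = 46229/212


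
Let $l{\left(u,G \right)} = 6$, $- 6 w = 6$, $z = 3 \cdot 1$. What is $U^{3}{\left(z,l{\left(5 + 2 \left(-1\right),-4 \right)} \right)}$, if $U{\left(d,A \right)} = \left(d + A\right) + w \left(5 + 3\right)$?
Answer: $1$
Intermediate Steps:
$z = 3$
$w = -1$ ($w = \left(- \frac{1}{6}\right) 6 = -1$)
$U{\left(d,A \right)} = -8 + A + d$ ($U{\left(d,A \right)} = \left(d + A\right) - \left(5 + 3\right) = \left(A + d\right) - 8 = -8 + A + d$)
$U^{3}{\left(z,l{\left(5 + 2 \left(-1\right),-4 \right)} \right)} = \left(-8 + 6 + 3\right)^{3} = 1^{3} = 1$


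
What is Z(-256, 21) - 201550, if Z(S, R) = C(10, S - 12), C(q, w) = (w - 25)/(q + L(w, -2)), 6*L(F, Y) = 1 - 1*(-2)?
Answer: -4233136/21 ≈ -2.0158e+5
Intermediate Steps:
L(F, Y) = 1/2 (L(F, Y) = (1 - 1*(-2))/6 = (1 + 2)/6 = (1/6)*3 = 1/2)
C(q, w) = (-25 + w)/(1/2 + q) (C(q, w) = (w - 25)/(q + 1/2) = (-25 + w)/(1/2 + q))
Z(S, R) = -74/21 + 2*S/21 (Z(S, R) = 2*(-25 + (S - 12))/(1 + 2*10) = 2*(-25 + (-12 + S))/(1 + 20) = 2*(-37 + S)/21 = 2*(1/21)*(-37 + S) = -74/21 + 2*S/21)
Z(-256, 21) - 201550 = (-74/21 + (2/21)*(-256)) - 201550 = (-74/21 - 512/21) - 201550 = -586/21 - 201550 = -4233136/21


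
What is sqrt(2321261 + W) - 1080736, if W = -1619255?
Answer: -1080736 + sqrt(702006) ≈ -1.0799e+6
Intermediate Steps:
sqrt(2321261 + W) - 1080736 = sqrt(2321261 - 1619255) - 1080736 = sqrt(702006) - 1080736 = -1080736 + sqrt(702006)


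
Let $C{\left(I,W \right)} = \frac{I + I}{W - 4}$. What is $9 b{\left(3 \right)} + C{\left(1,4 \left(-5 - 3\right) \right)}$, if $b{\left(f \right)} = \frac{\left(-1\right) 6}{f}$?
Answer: $- \frac{325}{18} \approx -18.056$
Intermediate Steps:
$b{\left(f \right)} = - \frac{6}{f}$
$C{\left(I,W \right)} = \frac{2 I}{-4 + W}$
$9 b{\left(3 \right)} + C{\left(1,4 \left(-5 - 3\right) \right)} = 9 \left(- \frac{6}{3}\right) + 2 \cdot 1 \frac{1}{-4 + 4 \left(-5 - 3\right)} = 9 \left(\left(-6\right) \frac{1}{3}\right) + 2 \cdot 1 \frac{1}{-4 + 4 \left(-8\right)} = 9 \left(-2\right) + 2 \cdot 1 \frac{1}{-4 - 32} = -18 + 2 \cdot 1 \frac{1}{-36} = -18 + 2 \cdot 1 \left(- \frac{1}{36}\right) = -18 - \frac{1}{18} = - \frac{325}{18}$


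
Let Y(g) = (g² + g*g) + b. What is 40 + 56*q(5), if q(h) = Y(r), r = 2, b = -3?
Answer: 320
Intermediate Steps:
Y(g) = -3 + 2*g² (Y(g) = (g² + g*g) - 3 = (g² + g²) - 3 = 2*g² - 3 = -3 + 2*g²)
q(h) = 5 (q(h) = -3 + 2*2² = -3 + 2*4 = -3 + 8 = 5)
40 + 56*q(5) = 40 + 56*5 = 40 + 280 = 320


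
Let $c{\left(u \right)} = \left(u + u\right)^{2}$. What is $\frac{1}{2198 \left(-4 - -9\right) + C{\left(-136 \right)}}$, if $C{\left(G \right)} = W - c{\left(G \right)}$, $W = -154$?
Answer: $- \frac{1}{63148} \approx -1.5836 \cdot 10^{-5}$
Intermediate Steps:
$c{\left(u \right)} = 4 u^{2}$ ($c{\left(u \right)} = \left(2 u\right)^{2} = 4 u^{2}$)
$C{\left(G \right)} = -154 - 4 G^{2}$
$\frac{1}{2198 \left(-4 - -9\right) + C{\left(-136 \right)}} = \frac{1}{2198 \left(-4 - -9\right) - \left(154 + 4 \left(-136\right)^{2}\right)} = \frac{1}{2198 \left(-4 + 9\right) - 74138} = \frac{1}{2198 \cdot 5 - 74138} = \frac{1}{10990 - 74138} = \frac{1}{-63148} = - \frac{1}{63148}$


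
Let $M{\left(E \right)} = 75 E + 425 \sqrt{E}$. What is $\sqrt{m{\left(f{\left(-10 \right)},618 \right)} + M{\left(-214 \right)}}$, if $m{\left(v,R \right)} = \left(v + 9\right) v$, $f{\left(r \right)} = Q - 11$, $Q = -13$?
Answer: $\sqrt{-15690 + 425 i \sqrt{214}} \approx 24.361 + 127.61 i$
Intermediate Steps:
$f{\left(r \right)} = -24$ ($f{\left(r \right)} = -13 - 11 = -24$)
$m{\left(v,R \right)} = v \left(9 + v\right)$ ($m{\left(v,R \right)} = \left(9 + v\right) v = v \left(9 + v\right)$)
$\sqrt{m{\left(f{\left(-10 \right)},618 \right)} + M{\left(-214 \right)}} = \sqrt{- 24 \left(9 - 24\right) + \left(75 \left(-214\right) + 425 \sqrt{-214}\right)} = \sqrt{\left(-24\right) \left(-15\right) - \left(16050 - 425 i \sqrt{214}\right)} = \sqrt{360 - \left(16050 - 425 i \sqrt{214}\right)} = \sqrt{-15690 + 425 i \sqrt{214}}$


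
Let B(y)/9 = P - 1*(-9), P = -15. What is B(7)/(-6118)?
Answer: 27/3059 ≈ 0.0088264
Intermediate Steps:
B(y) = -54 (B(y) = 9*(-15 - 1*(-9)) = 9*(-15 + 9) = 9*(-6) = -54)
B(7)/(-6118) = -54/(-6118) = -54*(-1/6118) = 27/3059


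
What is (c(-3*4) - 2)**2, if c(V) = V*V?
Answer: 20164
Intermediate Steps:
c(V) = V**2
(c(-3*4) - 2)**2 = ((-3*4)**2 - 2)**2 = ((-12)**2 - 2)**2 = (144 - 2)**2 = 142**2 = 20164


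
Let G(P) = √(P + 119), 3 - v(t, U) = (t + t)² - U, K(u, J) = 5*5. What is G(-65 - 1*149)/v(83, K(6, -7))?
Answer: -I*√95/27528 ≈ -0.00035407*I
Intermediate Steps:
K(u, J) = 25
v(t, U) = 3 + U - 4*t² (v(t, U) = 3 - ((t + t)² - U) = 3 - ((2*t)² - U) = 3 - (4*t² - U) = 3 - (-U + 4*t²) = 3 + (U - 4*t²) = 3 + U - 4*t²)
G(P) = √(119 + P)
G(-65 - 1*149)/v(83, K(6, -7)) = √(119 + (-65 - 1*149))/(3 + 25 - 4*83²) = √(119 + (-65 - 149))/(3 + 25 - 4*6889) = √(119 - 214)/(3 + 25 - 27556) = √(-95)/(-27528) = (I*√95)*(-1/27528) = -I*√95/27528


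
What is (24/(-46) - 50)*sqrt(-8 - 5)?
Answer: -1162*I*sqrt(13)/23 ≈ -182.16*I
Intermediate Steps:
(24/(-46) - 50)*sqrt(-8 - 5) = (24*(-1/46) - 50)*sqrt(-13) = (-12/23 - 50)*(I*sqrt(13)) = -1162*I*sqrt(13)/23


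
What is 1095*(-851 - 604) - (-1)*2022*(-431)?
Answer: -2464707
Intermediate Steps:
1095*(-851 - 604) - (-1)*2022*(-431) = 1095*(-1455) - (-1)*(-871482) = -1593225 - 1*871482 = -1593225 - 871482 = -2464707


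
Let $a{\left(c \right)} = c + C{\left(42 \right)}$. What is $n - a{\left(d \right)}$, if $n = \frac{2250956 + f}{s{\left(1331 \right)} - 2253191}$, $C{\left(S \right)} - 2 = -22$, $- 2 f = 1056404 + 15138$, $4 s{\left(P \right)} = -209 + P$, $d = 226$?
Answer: $- \frac{931629496}{4505821} \approx -206.76$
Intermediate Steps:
$s{\left(P \right)} = - \frac{209}{4} + \frac{P}{4}$ ($s{\left(P \right)} = \frac{-209 + P}{4} = - \frac{209}{4} + \frac{P}{4}$)
$f = -535771$ ($f = - \frac{1056404 + 15138}{2} = \left(- \frac{1}{2}\right) 1071542 = -535771$)
$C{\left(S \right)} = -20$ ($C{\left(S \right)} = 2 - 22 = -20$)
$a{\left(c \right)} = -20 + c$ ($a{\left(c \right)} = c - 20 = -20 + c$)
$n = - \frac{3430370}{4505821}$ ($n = \frac{2250956 - 535771}{\left(- \frac{209}{4} + \frac{1}{4} \cdot 1331\right) - 2253191} = \frac{1715185}{\left(- \frac{209}{4} + \frac{1331}{4}\right) - 2253191} = \frac{1715185}{\frac{561}{2} - 2253191} = \frac{1715185}{- \frac{4505821}{2}} = 1715185 \left(- \frac{2}{4505821}\right) = - \frac{3430370}{4505821} \approx -0.76132$)
$n - a{\left(d \right)} = - \frac{3430370}{4505821} - \left(-20 + 226\right) = - \frac{3430370}{4505821} - 206 = - \frac{931629496}{4505821}$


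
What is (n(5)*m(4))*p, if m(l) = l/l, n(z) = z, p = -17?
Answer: -85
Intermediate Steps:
m(l) = 1
(n(5)*m(4))*p = (5*1)*(-17) = 5*(-17) = -85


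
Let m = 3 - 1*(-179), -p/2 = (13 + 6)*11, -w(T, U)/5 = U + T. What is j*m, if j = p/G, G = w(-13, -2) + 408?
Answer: -10868/69 ≈ -157.51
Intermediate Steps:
w(T, U) = -5*T - 5*U (w(T, U) = -5*(U + T) = -5*(T + U) = -5*T - 5*U)
G = 483 (G = (-5*(-13) - 5*(-2)) + 408 = (65 + 10) + 408 = 75 + 408 = 483)
p = -418 (p = -2*(13 + 6)*11 = -38*11 = -2*209 = -418)
m = 182 (m = 3 + 179 = 182)
j = -418/483 ≈ -0.86542
j*m = -418/483*182 = -10868/69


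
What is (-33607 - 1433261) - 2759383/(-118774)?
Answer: -174223020449/118774 ≈ -1.4668e+6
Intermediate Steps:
(-33607 - 1433261) - 2759383/(-118774) = -1466868 - 2759383*(-1/118774) = -1466868 + 2759383/118774 = -174223020449/118774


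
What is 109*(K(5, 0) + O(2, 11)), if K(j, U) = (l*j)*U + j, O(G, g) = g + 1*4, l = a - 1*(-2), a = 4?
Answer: 2180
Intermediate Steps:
l = 6 (l = 4 - 1*(-2) = 4 + 2 = 6)
O(G, g) = 4 + g (O(G, g) = g + 4 = 4 + g)
K(j, U) = j + 6*U*j (K(j, U) = (6*j)*U + j = 6*U*j + j = j + 6*U*j)
109*(K(5, 0) + O(2, 11)) = 109*(5*(1 + 6*0) + (4 + 11)) = 109*(5*(1 + 0) + 15) = 109*(5*1 + 15) = 109*(5 + 15) = 109*20 = 2180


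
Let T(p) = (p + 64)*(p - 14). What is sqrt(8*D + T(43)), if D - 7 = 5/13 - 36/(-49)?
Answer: sqrt(26233831)/91 ≈ 56.285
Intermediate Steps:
T(p) = (-14 + p)*(64 + p) (T(p) = (64 + p)*(-14 + p) = (-14 + p)*(64 + p))
D = 5172/637 (D = 7 + (5/13 - 36/(-49)) = 7 + (5*(1/13) - 36*(-1/49)) = 7 + (5/13 + 36/49) = 7 + 713/637 = 5172/637 ≈ 8.1193)
sqrt(8*D + T(43)) = sqrt(8*(5172/637) + (-896 + 43**2 + 50*43)) = sqrt(41376/637 + (-896 + 1849 + 2150)) = sqrt(41376/637 + 3103) = sqrt(2017987/637) = sqrt(26233831)/91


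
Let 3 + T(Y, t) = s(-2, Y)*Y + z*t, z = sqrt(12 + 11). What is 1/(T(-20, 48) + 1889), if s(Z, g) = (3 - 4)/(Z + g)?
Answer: 99/183841 - 121*sqrt(23)/8824368 ≈ 0.00047275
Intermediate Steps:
s(Z, g) = -1/(Z + g)
z = sqrt(23) ≈ 4.7958
T(Y, t) = -3 + t*sqrt(23) - Y/(-2 + Y) (T(Y, t) = -3 + ((-1/(-2 + Y))*Y + sqrt(23)*t) = -3 + (-Y/(-2 + Y) + t*sqrt(23)) = -3 + (t*sqrt(23) - Y/(-2 + Y)) = -3 + t*sqrt(23) - Y/(-2 + Y))
1/(T(-20, 48) + 1889) = 1/((-1*(-20) + (-3 + 48*sqrt(23))*(-2 - 20))/(-2 - 20) + 1889) = 1/((20 + (-3 + 48*sqrt(23))*(-22))/(-22) + 1889) = 1/(-(20 + (66 - 1056*sqrt(23)))/22 + 1889) = 1/(-(86 - 1056*sqrt(23))/22 + 1889) = 1/((-43/11 + 48*sqrt(23)) + 1889) = 1/(20736/11 + 48*sqrt(23))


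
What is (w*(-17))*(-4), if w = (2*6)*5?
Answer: 4080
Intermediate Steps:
w = 60 (w = 12*5 = 60)
(w*(-17))*(-4) = (60*(-17))*(-4) = -1020*(-4) = 4080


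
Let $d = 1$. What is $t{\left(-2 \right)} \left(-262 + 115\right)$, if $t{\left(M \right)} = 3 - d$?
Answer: $-294$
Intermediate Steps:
$t{\left(M \right)} = 2$ ($t{\left(M \right)} = 3 - 1 = 2$)
$t{\left(-2 \right)} \left(-262 + 115\right) = 2 \left(-262 + 115\right) = 2 \left(-147\right) = -294$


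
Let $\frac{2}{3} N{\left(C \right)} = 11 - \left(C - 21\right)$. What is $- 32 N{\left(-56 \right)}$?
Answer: $-4224$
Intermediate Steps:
$N{\left(C \right)} = 48 - \frac{3 C}{2}$ ($N{\left(C \right)} = \frac{3 \left(11 - \left(C - 21\right)\right)}{2} = \frac{3 \left(11 - \left(-21 + C\right)\right)}{2} = \frac{3 \left(32 - C\right)}{2} = 48 - \frac{3 C}{2}$)
$- 32 N{\left(-56 \right)} = - 32 \left(48 - -84\right) = - 32 \left(48 + 84\right) = \left(-32\right) 132 = -4224$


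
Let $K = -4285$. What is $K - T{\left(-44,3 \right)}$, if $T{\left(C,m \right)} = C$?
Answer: $-4241$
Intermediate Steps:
$K - T{\left(-44,3 \right)} = -4285 - -44 = -4285 + 44 = -4241$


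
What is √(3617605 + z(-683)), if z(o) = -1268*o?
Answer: √4483649 ≈ 2117.5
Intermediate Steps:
√(3617605 + z(-683)) = √(3617605 - 1268*(-683)) = √(3617605 + 866044) = √4483649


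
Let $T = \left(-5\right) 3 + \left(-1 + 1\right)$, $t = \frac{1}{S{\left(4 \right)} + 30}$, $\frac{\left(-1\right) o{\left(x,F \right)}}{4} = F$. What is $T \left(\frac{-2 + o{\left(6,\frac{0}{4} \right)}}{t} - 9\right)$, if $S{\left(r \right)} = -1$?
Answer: $1005$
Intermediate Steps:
$o{\left(x,F \right)} = - 4 F$
$t = \frac{1}{29}$ ($t = \frac{1}{-1 + 30} = \frac{1}{29} \approx 0.034483$)
$T = -15$ ($T = -15 + 0 = -15$)
$T \left(\frac{-2 + o{\left(6,\frac{0}{4} \right)}}{t} - 9\right) = - 15 \left(\left(-2 - 4 \cdot \frac{0}{4}\right) \frac{1}{\frac{1}{29}} - 9\right) = - 15 \left(\left(-2 - 4 \cdot 0 \cdot \frac{1}{4}\right) 29 - 9\right) = - 15 \left(\left(-2 - 0\right) 29 - 9\right) = - 15 \left(\left(-2 + 0\right) 29 - 9\right) = - 15 \left(\left(-2\right) 29 - 9\right) = - 15 \left(-58 - 9\right) = \left(-15\right) \left(-67\right) = 1005$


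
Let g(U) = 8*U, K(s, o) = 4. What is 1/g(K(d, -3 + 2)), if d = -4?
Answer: 1/32 ≈ 0.031250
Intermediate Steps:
1/g(K(d, -3 + 2)) = 1/(8*4) = 1/32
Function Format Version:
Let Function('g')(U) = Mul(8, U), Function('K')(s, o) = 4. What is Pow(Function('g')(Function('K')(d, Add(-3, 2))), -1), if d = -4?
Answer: Rational(1, 32) ≈ 0.031250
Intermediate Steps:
Pow(Function('g')(Function('K')(d, Add(-3, 2))), -1) = Pow(Mul(8, 4), -1) = Pow(32, -1) = Rational(1, 32)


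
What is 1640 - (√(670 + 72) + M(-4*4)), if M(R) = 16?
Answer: 1624 - √742 ≈ 1596.8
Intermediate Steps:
1640 - (√(670 + 72) + M(-4*4)) = 1640 - (√(670 + 72) + 16) = 1640 - (√742 + 16) = 1640 - (16 + √742) = 1640 + (-16 - √742) = 1624 - √742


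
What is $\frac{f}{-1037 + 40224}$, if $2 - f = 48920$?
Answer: $- \frac{186}{149} \approx -1.2483$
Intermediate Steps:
$f = -48918$ ($f = 2 - 48920 = -48918$)
$\frac{f}{-1037 + 40224} = - \frac{48918}{-1037 + 40224} = - \frac{48918}{39187} = \left(-48918\right) \frac{1}{39187} = - \frac{186}{149}$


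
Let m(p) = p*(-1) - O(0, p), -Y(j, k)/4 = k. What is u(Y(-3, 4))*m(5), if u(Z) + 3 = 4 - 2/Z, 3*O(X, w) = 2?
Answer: -51/8 ≈ -6.3750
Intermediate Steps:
Y(j, k) = -4*k
O(X, w) = 2/3 (O(X, w) = (1/3)*2 = 2/3)
u(Z) = 1 - 2/Z (u(Z) = -3 + (4 - 2/Z) = 1 - 2/Z)
m(p) = -2/3 - p (m(p) = p*(-1) - 1*2/3 = -p - 2/3 = -2/3 - p)
u(Y(-3, 4))*m(5) = ((-2 - 4*4)/((-4*4)))*(-2/3 - 1*5) = ((-2 - 16)/(-16))*(-2/3 - 5) = -1/16*(-18)*(-17/3) = (9/8)*(-17/3) = -51/8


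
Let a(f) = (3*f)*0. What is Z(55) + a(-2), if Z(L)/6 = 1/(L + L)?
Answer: 3/55 ≈ 0.054545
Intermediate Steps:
Z(L) = 3/L (Z(L) = 6/(L + L) = 6/((2*L)) = 6*(1/(2*L)) = 3/L)
a(f) = 0
Z(55) + a(-2) = 3/55 + 0 = 3/55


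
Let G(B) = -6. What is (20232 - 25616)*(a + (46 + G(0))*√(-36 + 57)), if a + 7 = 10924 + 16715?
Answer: -148770688 - 215360*√21 ≈ -1.4976e+8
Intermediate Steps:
a = 27632 (a = -7 + (10924 + 16715) = -7 + 27639 = 27632)
(20232 - 25616)*(a + (46 + G(0))*√(-36 + 57)) = (20232 - 25616)*(27632 + (46 - 6)*√(-36 + 57)) = -5384*(27632 + 40*√21) = -148770688 - 215360*√21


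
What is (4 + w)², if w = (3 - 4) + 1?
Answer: 16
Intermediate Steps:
w = 0 (w = -1 + 1 = 0)
(4 + w)² = (4 + 0)² = 4² = 16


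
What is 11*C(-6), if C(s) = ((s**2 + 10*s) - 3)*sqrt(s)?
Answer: -297*I*sqrt(6) ≈ -727.5*I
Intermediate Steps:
C(s) = sqrt(s)*(-3 + s**2 + 10*s) (C(s) = (-3 + s**2 + 10*s)*sqrt(s) = sqrt(s)*(-3 + s**2 + 10*s))
11*C(-6) = 11*(sqrt(-6)*(-3 + (-6)**2 + 10*(-6))) = 11*((I*sqrt(6))*(-3 + 36 - 60)) = 11*((I*sqrt(6))*(-27)) = 11*(-27*I*sqrt(6)) = -297*I*sqrt(6)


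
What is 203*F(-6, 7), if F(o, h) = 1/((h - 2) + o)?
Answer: -203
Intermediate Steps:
F(o, h) = 1/(-2 + h + o) (F(o, h) = 1/((-2 + h) + o) = 1/(-2 + h + o))
203*F(-6, 7) = 203/(-2 + 7 - 6) = 203/(-1) = 203*(-1) = -203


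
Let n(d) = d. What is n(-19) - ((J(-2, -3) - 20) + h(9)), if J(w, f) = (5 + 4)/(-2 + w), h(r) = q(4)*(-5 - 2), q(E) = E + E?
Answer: 237/4 ≈ 59.250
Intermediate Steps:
q(E) = 2*E
h(r) = -56 (h(r) = (2*4)*(-5 - 2) = 8*(-7) = -56)
J(w, f) = 9/(-2 + w)
n(-19) - ((J(-2, -3) - 20) + h(9)) = -19 - ((9/(-2 - 2) - 20) - 56) = -19 - ((9/(-4) - 20) - 56) = -19 - ((9*(-¼) - 20) - 56) = -19 - ((-9/4 - 20) - 56) = -19 - (-89/4 - 56) = -19 - 1*(-313/4) = -19 + 313/4 = 237/4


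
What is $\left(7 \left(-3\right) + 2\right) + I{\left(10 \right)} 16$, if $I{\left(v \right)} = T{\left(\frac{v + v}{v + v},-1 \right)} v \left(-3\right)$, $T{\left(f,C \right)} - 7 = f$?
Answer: $-3859$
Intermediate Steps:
$T{\left(f,C \right)} = 7 + f$
$I{\left(v \right)} = - 24 v$ ($I{\left(v \right)} = \left(7 + \frac{v + v}{v + v}\right) v \left(-3\right) = \left(7 + \frac{2 v}{2 v}\right) v \left(-3\right) = \left(7 + 2 v \frac{1}{2 v}\right) v \left(-3\right) = \left(7 + 1\right) v \left(-3\right) = 8 v \left(-3\right) = - 24 v$)
$\left(7 \left(-3\right) + 2\right) + I{\left(10 \right)} 16 = \left(7 \left(-3\right) + 2\right) + \left(-24\right) 10 \cdot 16 = \left(-21 + 2\right) - 3840 = -19 - 3840 = -3859$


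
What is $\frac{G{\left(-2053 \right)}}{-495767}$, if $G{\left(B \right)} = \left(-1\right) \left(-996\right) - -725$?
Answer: $- \frac{1721}{495767} \approx -0.0034714$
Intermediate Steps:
$G{\left(B \right)} = 1721$ ($G{\left(B \right)} = 996 + 725 = 1721$)
$\frac{G{\left(-2053 \right)}}{-495767} = \frac{1721}{-495767} = 1721 \left(- \frac{1}{495767}\right) = - \frac{1721}{495767}$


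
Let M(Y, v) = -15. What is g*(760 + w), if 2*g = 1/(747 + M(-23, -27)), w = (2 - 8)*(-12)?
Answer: 104/183 ≈ 0.56831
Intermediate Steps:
w = 72 (w = -6*(-12) = 72)
g = 1/1464 (g = 1/(2*(747 - 15)) = (½)/732 = (½)*(1/732) = 1/1464 ≈ 0.00068306)
g*(760 + w) = (760 + 72)/1464 = (1/1464)*832 = 104/183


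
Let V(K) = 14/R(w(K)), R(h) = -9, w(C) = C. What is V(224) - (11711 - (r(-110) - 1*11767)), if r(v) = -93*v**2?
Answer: -10339016/9 ≈ -1.1488e+6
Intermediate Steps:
V(K) = -14/9 (V(K) = 14/(-9) = 14*(-1/9) = -14/9)
V(224) - (11711 - (r(-110) - 1*11767)) = -14/9 - (11711 - (-93*(-110)**2 - 1*11767)) = -14/9 - (11711 - (-93*12100 - 11767)) = -14/9 - (11711 - (-1125300 - 11767)) = -14/9 - (11711 - 1*(-1137067)) = -14/9 - (11711 + 1137067) = -14/9 - 1*1148778 = -14/9 - 1148778 = -10339016/9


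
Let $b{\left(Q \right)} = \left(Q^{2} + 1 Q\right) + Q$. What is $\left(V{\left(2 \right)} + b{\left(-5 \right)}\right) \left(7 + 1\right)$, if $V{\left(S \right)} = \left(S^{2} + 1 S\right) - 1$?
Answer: $160$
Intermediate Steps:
$b{\left(Q \right)} = Q^{2} + 2 Q$ ($b{\left(Q \right)} = \left(Q^{2} + Q\right) + Q = \left(Q + Q^{2}\right) + Q = Q^{2} + 2 Q$)
$V{\left(S \right)} = -1 + S + S^{2}$ ($V{\left(S \right)} = \left(S^{2} + S\right) - 1 = \left(S + S^{2}\right) - 1 = -1 + S + S^{2}$)
$\left(V{\left(2 \right)} + b{\left(-5 \right)}\right) \left(7 + 1\right) = \left(\left(-1 + 2 + 2^{2}\right) - 5 \left(2 - 5\right)\right) \left(7 + 1\right) = \left(\left(-1 + 2 + 4\right) - -15\right) 8 = \left(5 + 15\right) 8 = 20 \cdot 8 = 160$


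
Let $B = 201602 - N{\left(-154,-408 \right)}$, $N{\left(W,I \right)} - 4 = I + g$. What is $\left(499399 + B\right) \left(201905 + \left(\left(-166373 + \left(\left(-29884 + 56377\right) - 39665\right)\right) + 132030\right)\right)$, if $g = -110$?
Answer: $108306900850$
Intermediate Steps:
$N{\left(W,I \right)} = -106 + I$ ($N{\left(W,I \right)} = 4 + \left(I - 110\right) = 4 + \left(-110 + I\right) = -106 + I$)
$B = 202116$ ($B = 201602 - \left(-106 - 408\right) = 201602 - -514 = 201602 + 514 = 202116$)
$\left(499399 + B\right) \left(201905 + \left(\left(-166373 + \left(\left(-29884 + 56377\right) - 39665\right)\right) + 132030\right)\right) = \left(499399 + 202116\right) \left(201905 + \left(\left(-166373 + \left(\left(-29884 + 56377\right) - 39665\right)\right) + 132030\right)\right) = 701515 \left(201905 + \left(\left(-166373 + \left(26493 - 39665\right)\right) + 132030\right)\right) = 701515 \left(201905 + \left(\left(-166373 - 13172\right) + 132030\right)\right) = 701515 \left(201905 + \left(-179545 + 132030\right)\right) = 701515 \left(201905 - 47515\right) = 701515 \cdot 154390 = 108306900850$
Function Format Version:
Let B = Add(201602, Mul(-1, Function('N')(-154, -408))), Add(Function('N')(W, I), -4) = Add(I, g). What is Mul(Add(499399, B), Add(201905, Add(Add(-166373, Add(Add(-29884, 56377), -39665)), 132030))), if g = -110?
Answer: 108306900850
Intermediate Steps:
Function('N')(W, I) = Add(-106, I) (Function('N')(W, I) = Add(4, Add(I, -110)) = Add(4, Add(-110, I)) = Add(-106, I))
B = 202116 (B = Add(201602, Mul(-1, Add(-106, -408))) = Add(201602, Mul(-1, -514)) = Add(201602, 514) = 202116)
Mul(Add(499399, B), Add(201905, Add(Add(-166373, Add(Add(-29884, 56377), -39665)), 132030))) = Mul(Add(499399, 202116), Add(201905, Add(Add(-166373, Add(Add(-29884, 56377), -39665)), 132030))) = Mul(701515, Add(201905, Add(Add(-166373, Add(26493, -39665)), 132030))) = Mul(701515, Add(201905, Add(Add(-166373, -13172), 132030))) = Mul(701515, Add(201905, Add(-179545, 132030))) = Mul(701515, Add(201905, -47515)) = Mul(701515, 154390) = 108306900850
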